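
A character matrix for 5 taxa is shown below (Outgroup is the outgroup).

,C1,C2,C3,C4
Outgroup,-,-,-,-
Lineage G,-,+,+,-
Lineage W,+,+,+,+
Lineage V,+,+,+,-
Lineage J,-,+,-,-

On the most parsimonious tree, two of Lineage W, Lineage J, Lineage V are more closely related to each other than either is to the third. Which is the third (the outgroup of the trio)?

The outgroup has state '-' for every character, so '+' is the derived state throughout.
Only Lineage V and Lineage W show the derived state '+' for C1, supporting them as a clade.
All ingroup taxa share the derived state '+' for C2; it defines the ingroup but does not resolve relationships within it.
Only Lineage G, Lineage V, and Lineage W show the derived state '+' for C3, supporting them as a clade.
C4: derived state '+' in Lineage W only — an autapomorphy, so it tells us nothing about relationships among taxa.
Most parsimonious ingroup topology: ((Lineage G,(Lineage W,Lineage V)),Lineage J).
Lineage W and Lineage V share a more recent common ancestor with each other than either does with Lineage J, so Lineage J is the least closely related of the three.

Lineage J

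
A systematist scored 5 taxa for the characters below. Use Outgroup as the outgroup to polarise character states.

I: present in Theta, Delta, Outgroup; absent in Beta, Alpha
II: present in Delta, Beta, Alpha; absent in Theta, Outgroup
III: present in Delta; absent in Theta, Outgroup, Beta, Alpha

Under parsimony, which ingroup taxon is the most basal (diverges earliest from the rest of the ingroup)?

Character polarity is set by the outgroup: the derived state is whichever differs from the outgroup's state, so for I the derived state is 'absent', and for the remaining characters it is 'present'.
I: derived state 'absent' in Alpha and Beta only — synapomorphy for {Alpha, Beta}.
Only Alpha, Beta, and Delta show the derived state 'present' for II, supporting them as a clade.
III (derived state 'present') is unique to Delta (autapomorphy; uninformative for grouping).
Most parsimonious ingroup topology: (((Alpha,Beta),Delta),Theta).
Theta is sister to the clade containing all other ingroup taxa, so it is the earliest-diverging (most basal) ingroup lineage.

Theta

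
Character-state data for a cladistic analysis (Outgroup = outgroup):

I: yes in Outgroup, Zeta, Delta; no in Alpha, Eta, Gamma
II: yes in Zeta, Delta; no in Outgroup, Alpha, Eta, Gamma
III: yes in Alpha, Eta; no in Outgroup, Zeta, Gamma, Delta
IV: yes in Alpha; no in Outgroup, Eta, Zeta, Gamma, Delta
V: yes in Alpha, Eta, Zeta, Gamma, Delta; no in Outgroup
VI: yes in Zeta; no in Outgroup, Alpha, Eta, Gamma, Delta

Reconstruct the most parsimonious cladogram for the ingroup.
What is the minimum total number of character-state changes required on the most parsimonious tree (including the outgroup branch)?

Character polarity is set by the outgroup: the derived state is whichever differs from the outgroup's state, so for I the derived state is 'no', and for the remaining characters it is 'yes'.
I: derived state 'no' in Alpha, Eta, and Gamma only — synapomorphy for {Alpha, Eta, Gamma}.
II (derived state 'yes') is shared by Delta and Zeta — a synapomorphy uniting that clade.
III (derived state 'yes') is shared by Alpha and Eta — a synapomorphy uniting that clade.
IV: derived state 'yes' in Alpha only — an autapomorphy, so it tells us nothing about relationships among taxa.
All ingroup taxa share the derived state 'yes' for V; it defines the ingroup but does not resolve relationships within it.
VI (derived state 'yes') is unique to Zeta (autapomorphy; uninformative for grouping).
Most parsimonious ingroup topology: (((Alpha,Eta),Gamma),(Zeta,Delta)).
Changes per character on this tree: I: 1; II: 1; III: 1; IV: 1; V: 1; VI: 1.
Total = 6.

6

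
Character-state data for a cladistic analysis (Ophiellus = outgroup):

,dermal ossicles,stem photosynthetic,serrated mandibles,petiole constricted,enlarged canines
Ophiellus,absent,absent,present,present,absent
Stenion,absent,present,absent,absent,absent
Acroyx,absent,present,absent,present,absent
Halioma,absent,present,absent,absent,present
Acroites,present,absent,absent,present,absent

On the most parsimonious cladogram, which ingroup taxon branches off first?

Character polarity is set by the outgroup: the derived state is whichever differs from the outgroup's state, so for serrated mandibles, petiole constricted the derived state is 'absent', and for the remaining characters it is 'present'.
dermal ossicles (derived state 'present') is unique to Acroites (autapomorphy; uninformative for grouping).
stem photosynthetic: derived state 'present' in Acroyx, Halioma, and Stenion only — synapomorphy for {Acroyx, Halioma, Stenion}.
All ingroup taxa share the derived state 'absent' for serrated mandibles; it defines the ingroup but does not resolve relationships within it.
Only Halioma and Stenion show the derived state 'absent' for petiole constricted, supporting them as a clade.
enlarged canines: derived state 'present' in Halioma only — an autapomorphy, so it tells us nothing about relationships among taxa.
Most parsimonious ingroup topology: (((Stenion,Halioma),Acroyx),Acroites).
Acroites is sister to the clade containing all other ingroup taxa, so it is the earliest-diverging (most basal) ingroup lineage.

Acroites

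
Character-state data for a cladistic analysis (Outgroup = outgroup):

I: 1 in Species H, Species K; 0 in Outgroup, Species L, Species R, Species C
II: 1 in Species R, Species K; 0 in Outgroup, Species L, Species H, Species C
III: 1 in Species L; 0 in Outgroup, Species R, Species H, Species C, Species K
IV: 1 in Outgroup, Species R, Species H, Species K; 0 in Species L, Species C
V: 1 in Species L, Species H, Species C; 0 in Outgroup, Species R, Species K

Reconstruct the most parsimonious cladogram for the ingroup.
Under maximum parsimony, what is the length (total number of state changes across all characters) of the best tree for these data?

6

Character polarity is set by the outgroup: the derived state is whichever differs from the outgroup's state, so for IV the derived state is '0', and for the remaining characters it is '1'.
I groups Species H and Species K, which is incompatible with the clades supported by the remaining characters; treating it as convergent (homoplasy) costs fewer steps than any alternative tree.
II: derived state '1' in Species K and Species R only — synapomorphy for {Species K, Species R}.
III: derived state '1' in Species L only — an autapomorphy, so it tells us nothing about relationships among taxa.
IV: derived state '0' in Species C and Species L only — synapomorphy for {Species C, Species L}.
Only Species C, Species H, and Species L show the derived state '1' for V, supporting them as a clade.
Most parsimonious ingroup topology: (((Species L,Species C),Species H),(Species R,Species K)).
Changes per character on this tree: I: 2; II: 1; III: 1; IV: 1; V: 1.
Total = 6.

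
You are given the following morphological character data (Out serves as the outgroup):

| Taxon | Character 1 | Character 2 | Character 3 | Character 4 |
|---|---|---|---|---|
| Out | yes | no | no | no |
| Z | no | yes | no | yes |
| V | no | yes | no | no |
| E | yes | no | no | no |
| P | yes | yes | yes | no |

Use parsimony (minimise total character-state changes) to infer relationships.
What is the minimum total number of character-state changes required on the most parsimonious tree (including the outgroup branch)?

Character polarity is set by the outgroup: the derived state is whichever differs from the outgroup's state, so for Character 1 the derived state is 'no', and for the remaining characters it is 'yes'.
Only V and Z show the derived state 'no' for Character 1, supporting them as a clade.
Character 2 (derived state 'yes') is shared by P, V, and Z — a synapomorphy uniting that clade.
Character 3: derived state 'yes' in P only — an autapomorphy, so it tells us nothing about relationships among taxa.
Character 4: derived state 'yes' in Z only — an autapomorphy, so it tells us nothing about relationships among taxa.
Most parsimonious ingroup topology: (((Z,V),P),E).
Changes per character on this tree: Character 1: 1; Character 2: 1; Character 3: 1; Character 4: 1.
Total = 4.

4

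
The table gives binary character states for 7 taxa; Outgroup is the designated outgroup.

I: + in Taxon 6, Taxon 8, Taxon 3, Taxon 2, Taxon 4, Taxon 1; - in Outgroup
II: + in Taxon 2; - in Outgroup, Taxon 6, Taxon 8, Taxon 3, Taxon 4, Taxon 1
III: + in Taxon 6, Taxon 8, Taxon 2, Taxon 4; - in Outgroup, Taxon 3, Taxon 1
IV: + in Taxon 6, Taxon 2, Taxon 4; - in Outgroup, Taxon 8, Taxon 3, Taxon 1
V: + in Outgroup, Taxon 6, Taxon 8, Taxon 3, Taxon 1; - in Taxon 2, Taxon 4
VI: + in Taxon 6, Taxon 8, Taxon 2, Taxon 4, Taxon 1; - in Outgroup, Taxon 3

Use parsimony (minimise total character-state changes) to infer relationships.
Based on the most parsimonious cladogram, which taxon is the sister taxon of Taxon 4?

Character polarity is set by the outgroup: the derived state is whichever differs from the outgroup's state, so for V the derived state is '-', and for the remaining characters it is '+'.
All ingroup taxa share the derived state '+' for I; it defines the ingroup but does not resolve relationships within it.
II: derived state '+' in Taxon 2 only — an autapomorphy, so it tells us nothing about relationships among taxa.
Only Taxon 2, Taxon 4, Taxon 6, and Taxon 8 show the derived state '+' for III, supporting them as a clade.
IV (derived state '+') is shared by Taxon 2, Taxon 4, and Taxon 6 — a synapomorphy uniting that clade.
V (derived state '-') is shared by Taxon 2 and Taxon 4 — a synapomorphy uniting that clade.
VI (derived state '+') is shared by Taxon 1, Taxon 2, Taxon 4, Taxon 6, and Taxon 8 — a synapomorphy uniting that clade.
Most parsimonious ingroup topology: ((((Taxon 6,(Taxon 2,Taxon 4)),Taxon 8),Taxon 1),Taxon 3).
Taxon 4 and Taxon 2 form a cherry on this tree, so they are sister taxa.

Taxon 2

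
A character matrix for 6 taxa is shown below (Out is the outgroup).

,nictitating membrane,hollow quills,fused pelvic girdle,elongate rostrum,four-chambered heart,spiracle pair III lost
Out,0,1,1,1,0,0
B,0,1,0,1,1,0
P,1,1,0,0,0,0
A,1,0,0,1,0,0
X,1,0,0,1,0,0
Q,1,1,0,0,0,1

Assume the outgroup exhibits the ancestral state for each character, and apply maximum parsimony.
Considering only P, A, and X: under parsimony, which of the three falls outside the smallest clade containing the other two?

Character polarity is set by the outgroup: the derived state is whichever differs from the outgroup's state, so for hollow quills, fused pelvic girdle, elongate rostrum the derived state is '0', and for the remaining characters it is '1'.
nictitating membrane: derived state '1' in A, P, Q, and X only — synapomorphy for {A, P, Q, X}.
hollow quills (derived state '0') is shared by A and X — a synapomorphy uniting that clade.
All ingroup taxa share the derived state '0' for fused pelvic girdle; it defines the ingroup but does not resolve relationships within it.
elongate rostrum (derived state '0') is shared by P and Q — a synapomorphy uniting that clade.
four-chambered heart: derived state '1' in B only — an autapomorphy, so it tells us nothing about relationships among taxa.
spiracle pair III lost (derived state '1') is unique to Q (autapomorphy; uninformative for grouping).
Most parsimonious ingroup topology: (B,((P,Q),(A,X))).
X and A share a more recent common ancestor with each other than either does with P, so P is the least closely related of the three.

P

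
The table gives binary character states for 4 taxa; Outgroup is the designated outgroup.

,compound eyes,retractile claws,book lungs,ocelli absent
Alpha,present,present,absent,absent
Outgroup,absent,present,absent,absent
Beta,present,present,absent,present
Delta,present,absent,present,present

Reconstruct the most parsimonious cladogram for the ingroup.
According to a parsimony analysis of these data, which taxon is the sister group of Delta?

Beta

Character polarity is set by the outgroup: the derived state is whichever differs from the outgroup's state, so for retractile claws the derived state is 'absent', and for the remaining characters it is 'present'.
compound eyes (derived state 'present') is shared by all ingroup taxa — unites the whole ingroup.
retractile claws: derived state 'absent' in Delta only — an autapomorphy, so it tells us nothing about relationships among taxa.
book lungs: derived state 'present' in Delta only — an autapomorphy, so it tells us nothing about relationships among taxa.
ocelli absent: derived state 'present' in Beta and Delta only — synapomorphy for {Beta, Delta}.
Most parsimonious ingroup topology: ((Delta,Beta),Alpha).
Delta and Beta form a cherry on this tree, so they are sister taxa.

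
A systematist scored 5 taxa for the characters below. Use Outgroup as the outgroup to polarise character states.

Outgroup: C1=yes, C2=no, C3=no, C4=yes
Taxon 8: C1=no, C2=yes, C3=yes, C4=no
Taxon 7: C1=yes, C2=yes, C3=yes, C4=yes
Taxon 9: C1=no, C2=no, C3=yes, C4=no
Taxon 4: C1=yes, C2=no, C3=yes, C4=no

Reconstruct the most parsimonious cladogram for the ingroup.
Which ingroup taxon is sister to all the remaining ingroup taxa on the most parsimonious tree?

Character polarity is set by the outgroup: the derived state is whichever differs from the outgroup's state, so for C1, C4 the derived state is 'no', and for the remaining characters it is 'yes'.
C1 (derived state 'no') is shared by Taxon 8 and Taxon 9 — a synapomorphy uniting that clade.
C2 (state 'yes') occurs in Taxon 7 and Taxon 8 but conflicts with the nesting implied by the other characters — most parsimoniously interpreted as homoplasy.
C3 (derived state 'yes') is shared by all ingroup taxa — unites the whole ingroup.
C4: derived state 'no' in Taxon 4, Taxon 8, and Taxon 9 only — synapomorphy for {Taxon 4, Taxon 8, Taxon 9}.
Most parsimonious ingroup topology: (((Taxon 8,Taxon 9),Taxon 4),Taxon 7).
Taxon 7 is sister to the clade containing all other ingroup taxa, so it is the earliest-diverging (most basal) ingroup lineage.

Taxon 7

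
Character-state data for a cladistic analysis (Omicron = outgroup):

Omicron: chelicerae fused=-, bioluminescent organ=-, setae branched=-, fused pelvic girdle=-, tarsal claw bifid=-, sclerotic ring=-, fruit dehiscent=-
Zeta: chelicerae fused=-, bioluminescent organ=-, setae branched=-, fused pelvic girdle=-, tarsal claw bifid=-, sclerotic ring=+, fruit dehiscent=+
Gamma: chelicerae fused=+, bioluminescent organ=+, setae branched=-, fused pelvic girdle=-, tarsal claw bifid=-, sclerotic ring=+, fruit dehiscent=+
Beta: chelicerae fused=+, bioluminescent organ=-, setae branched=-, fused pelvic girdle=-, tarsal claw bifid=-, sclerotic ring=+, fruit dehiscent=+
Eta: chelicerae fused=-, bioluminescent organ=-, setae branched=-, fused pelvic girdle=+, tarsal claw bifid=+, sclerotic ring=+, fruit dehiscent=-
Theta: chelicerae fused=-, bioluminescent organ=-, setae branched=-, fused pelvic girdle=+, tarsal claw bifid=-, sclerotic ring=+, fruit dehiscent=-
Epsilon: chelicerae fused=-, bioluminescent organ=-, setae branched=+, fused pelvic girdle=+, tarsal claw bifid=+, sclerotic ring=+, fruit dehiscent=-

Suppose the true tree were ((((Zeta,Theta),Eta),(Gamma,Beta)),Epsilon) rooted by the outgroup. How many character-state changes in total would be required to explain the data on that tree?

Map each character onto ((((Zeta,Theta),Eta),(Gamma,Beta)),Epsilon) (rooted by Omicron) and count the minimum state changes it requires (Fitch parsimony):
chelicerae fused: 1; bioluminescent organ: 1; setae branched: 1; fused pelvic girdle: 3; tarsal claw bifid: 2; sclerotic ring: 1; fruit dehiscent: 2.
Total tree length = 11.

11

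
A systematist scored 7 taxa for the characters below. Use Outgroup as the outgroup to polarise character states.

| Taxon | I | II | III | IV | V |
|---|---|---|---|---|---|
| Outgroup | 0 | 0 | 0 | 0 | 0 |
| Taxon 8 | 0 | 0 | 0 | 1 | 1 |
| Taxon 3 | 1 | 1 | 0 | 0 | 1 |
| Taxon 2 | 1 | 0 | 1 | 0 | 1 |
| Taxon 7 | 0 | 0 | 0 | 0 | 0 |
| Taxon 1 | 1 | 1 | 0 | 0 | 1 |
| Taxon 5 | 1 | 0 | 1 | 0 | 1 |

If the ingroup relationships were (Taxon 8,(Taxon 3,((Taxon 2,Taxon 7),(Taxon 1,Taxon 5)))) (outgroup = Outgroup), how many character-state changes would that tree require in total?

Map each character onto (Taxon 8,(Taxon 3,((Taxon 2,Taxon 7),(Taxon 1,Taxon 5)))) (rooted by Outgroup) and count the minimum state changes it requires (Fitch parsimony):
I: 2; II: 2; III: 2; IV: 1; V: 2.
Total tree length = 9.

9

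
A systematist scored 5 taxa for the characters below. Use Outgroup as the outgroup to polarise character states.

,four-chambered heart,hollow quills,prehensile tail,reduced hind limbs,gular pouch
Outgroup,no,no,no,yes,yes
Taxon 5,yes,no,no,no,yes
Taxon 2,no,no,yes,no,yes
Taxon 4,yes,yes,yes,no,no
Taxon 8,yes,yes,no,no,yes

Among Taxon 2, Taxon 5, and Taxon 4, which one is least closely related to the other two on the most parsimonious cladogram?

Character polarity is set by the outgroup: the derived state is whichever differs from the outgroup's state, so for reduced hind limbs, gular pouch the derived state is 'no', and for the remaining characters it is 'yes'.
four-chambered heart (derived state 'yes') is shared by Taxon 4, Taxon 5, and Taxon 8 — a synapomorphy uniting that clade.
hollow quills (derived state 'yes') is shared by Taxon 4 and Taxon 8 — a synapomorphy uniting that clade.
prehensile tail groups Taxon 2 and Taxon 4, which is incompatible with the clades supported by the remaining characters; treating it as convergent (homoplasy) costs fewer steps than any alternative tree.
All ingroup taxa share the derived state 'no' for reduced hind limbs; it defines the ingroup but does not resolve relationships within it.
gular pouch (derived state 'no') is unique to Taxon 4 (autapomorphy; uninformative for grouping).
Most parsimonious ingroup topology: ((Taxon 5,(Taxon 4,Taxon 8)),Taxon 2).
Taxon 5 and Taxon 4 share a more recent common ancestor with each other than either does with Taxon 2, so Taxon 2 is the least closely related of the three.

Taxon 2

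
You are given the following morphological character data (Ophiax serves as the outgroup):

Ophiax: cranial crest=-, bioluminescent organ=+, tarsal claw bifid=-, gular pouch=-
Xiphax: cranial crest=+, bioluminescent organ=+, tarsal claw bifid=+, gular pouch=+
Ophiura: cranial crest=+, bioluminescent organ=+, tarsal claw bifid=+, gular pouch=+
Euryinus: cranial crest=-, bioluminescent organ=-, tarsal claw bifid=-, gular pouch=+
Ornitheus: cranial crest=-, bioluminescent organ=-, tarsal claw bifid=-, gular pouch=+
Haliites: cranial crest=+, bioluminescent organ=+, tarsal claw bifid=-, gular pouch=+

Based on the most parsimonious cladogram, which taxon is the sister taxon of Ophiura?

Character polarity is set by the outgroup: the derived state is whichever differs from the outgroup's state, so for bioluminescent organ the derived state is '-', and for the remaining characters it is '+'.
Only Haliites, Ophiura, and Xiphax show the derived state '+' for cranial crest, supporting them as a clade.
bioluminescent organ (derived state '-') is shared by Euryinus and Ornitheus — a synapomorphy uniting that clade.
tarsal claw bifid (derived state '+') is shared by Ophiura and Xiphax — a synapomorphy uniting that clade.
All ingroup taxa share the derived state '+' for gular pouch; it defines the ingroup but does not resolve relationships within it.
Most parsimonious ingroup topology: (((Xiphax,Ophiura),Haliites),(Euryinus,Ornitheus)).
Ophiura and Xiphax form a cherry on this tree, so they are sister taxa.

Xiphax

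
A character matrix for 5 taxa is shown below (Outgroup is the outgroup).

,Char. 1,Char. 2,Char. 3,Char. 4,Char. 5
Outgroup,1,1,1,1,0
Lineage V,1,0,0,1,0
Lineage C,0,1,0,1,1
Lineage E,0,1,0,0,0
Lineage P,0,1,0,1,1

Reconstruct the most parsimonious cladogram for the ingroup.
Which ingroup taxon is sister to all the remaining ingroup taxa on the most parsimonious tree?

Lineage V

Character polarity is set by the outgroup: the derived state is whichever differs from the outgroup's state, so for Char. 1, Char. 2, Char. 3, Char. 4 the derived state is '0', and for the remaining characters it is '1'.
Only Lineage C, Lineage E, and Lineage P show the derived state '0' for Char. 1, supporting them as a clade.
Char. 2: derived state '0' in Lineage V only — an autapomorphy, so it tells us nothing about relationships among taxa.
Char. 3 (derived state '0') is shared by all ingroup taxa — unites the whole ingroup.
Char. 4: derived state '0' in Lineage E only — an autapomorphy, so it tells us nothing about relationships among taxa.
Only Lineage C and Lineage P show the derived state '1' for Char. 5, supporting them as a clade.
Most parsimonious ingroup topology: (Lineage V,((Lineage C,Lineage P),Lineage E)).
Lineage V is sister to the clade containing all other ingroup taxa, so it is the earliest-diverging (most basal) ingroup lineage.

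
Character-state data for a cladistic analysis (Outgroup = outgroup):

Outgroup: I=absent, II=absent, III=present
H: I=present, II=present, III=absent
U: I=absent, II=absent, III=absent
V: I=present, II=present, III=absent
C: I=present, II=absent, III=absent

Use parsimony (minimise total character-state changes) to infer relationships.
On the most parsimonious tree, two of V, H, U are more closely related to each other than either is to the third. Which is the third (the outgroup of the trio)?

Character polarity is set by the outgroup: the derived state is whichever differs from the outgroup's state, so for III the derived state is 'absent', and for the remaining characters it is 'present'.
I (derived state 'present') is shared by C, H, and V — a synapomorphy uniting that clade.
II: derived state 'present' in H and V only — synapomorphy for {H, V}.
All ingroup taxa share the derived state 'absent' for III; it defines the ingroup but does not resolve relationships within it.
Most parsimonious ingroup topology: (((H,V),C),U).
H and V share a more recent common ancestor with each other than either does with U, so U is the least closely related of the three.

U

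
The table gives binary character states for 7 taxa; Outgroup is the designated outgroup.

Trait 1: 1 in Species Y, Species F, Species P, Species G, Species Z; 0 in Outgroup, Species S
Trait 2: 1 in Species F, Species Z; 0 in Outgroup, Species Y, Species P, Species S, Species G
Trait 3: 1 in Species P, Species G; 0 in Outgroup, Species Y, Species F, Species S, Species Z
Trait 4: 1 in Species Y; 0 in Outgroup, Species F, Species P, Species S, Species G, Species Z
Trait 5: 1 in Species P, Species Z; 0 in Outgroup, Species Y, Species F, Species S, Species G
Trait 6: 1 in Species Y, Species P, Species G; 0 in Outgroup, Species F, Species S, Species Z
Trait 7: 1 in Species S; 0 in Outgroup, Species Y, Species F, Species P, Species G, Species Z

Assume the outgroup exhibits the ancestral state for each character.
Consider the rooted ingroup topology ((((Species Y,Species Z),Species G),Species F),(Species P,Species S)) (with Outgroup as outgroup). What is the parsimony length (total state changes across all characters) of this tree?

Map each character onto ((((Species Y,Species Z),Species G),Species F),(Species P,Species S)) (rooted by Outgroup) and count the minimum state changes it requires (Fitch parsimony):
Trait 1: 2; Trait 2: 2; Trait 3: 2; Trait 4: 1; Trait 5: 2; Trait 6: 3; Trait 7: 1.
Total tree length = 13.

13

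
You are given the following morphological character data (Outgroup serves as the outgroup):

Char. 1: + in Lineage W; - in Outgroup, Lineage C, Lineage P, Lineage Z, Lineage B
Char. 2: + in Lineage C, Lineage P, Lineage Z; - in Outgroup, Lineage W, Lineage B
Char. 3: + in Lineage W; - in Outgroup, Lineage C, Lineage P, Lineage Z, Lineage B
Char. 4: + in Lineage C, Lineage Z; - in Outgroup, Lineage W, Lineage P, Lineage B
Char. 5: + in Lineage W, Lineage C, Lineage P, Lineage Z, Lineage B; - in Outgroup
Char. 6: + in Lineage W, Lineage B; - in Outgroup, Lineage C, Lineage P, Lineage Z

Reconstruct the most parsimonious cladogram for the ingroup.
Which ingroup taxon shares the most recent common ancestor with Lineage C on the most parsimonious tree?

Lineage Z

The outgroup has state '-' for every character, so '+' is the derived state throughout.
Char. 1: derived state '+' in Lineage W only — an autapomorphy, so it tells us nothing about relationships among taxa.
Char. 2: derived state '+' in Lineage C, Lineage P, and Lineage Z only — synapomorphy for {Lineage C, Lineage P, Lineage Z}.
Char. 3: derived state '+' in Lineage W only — an autapomorphy, so it tells us nothing about relationships among taxa.
Char. 4 (derived state '+') is shared by Lineage C and Lineage Z — a synapomorphy uniting that clade.
All ingroup taxa share the derived state '+' for Char. 5; it defines the ingroup but does not resolve relationships within it.
Only Lineage B and Lineage W show the derived state '+' for Char. 6, supporting them as a clade.
Most parsimonious ingroup topology: ((Lineage W,Lineage B),((Lineage C,Lineage Z),Lineage P)).
Lineage C and Lineage Z form a cherry on this tree, so they are sister taxa.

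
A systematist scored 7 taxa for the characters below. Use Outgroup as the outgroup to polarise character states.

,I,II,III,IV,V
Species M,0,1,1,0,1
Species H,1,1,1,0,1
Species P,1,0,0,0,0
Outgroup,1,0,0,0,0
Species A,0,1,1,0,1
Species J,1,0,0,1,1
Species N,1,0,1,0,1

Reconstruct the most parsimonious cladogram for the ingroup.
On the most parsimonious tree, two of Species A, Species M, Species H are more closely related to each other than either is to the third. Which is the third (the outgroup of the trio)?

Species H

Character polarity is set by the outgroup: the derived state is whichever differs from the outgroup's state, so for I the derived state is '0', and for the remaining characters it is '1'.
I (derived state '0') is shared by Species A and Species M — a synapomorphy uniting that clade.
Only Species A, Species H, and Species M show the derived state '1' for II, supporting them as a clade.
III: derived state '1' in Species A, Species H, Species M, and Species N only — synapomorphy for {Species A, Species H, Species M, Species N}.
IV (derived state '1') is unique to Species J (autapomorphy; uninformative for grouping).
V: derived state '1' in Species A, Species H, Species J, Species M, and Species N only — synapomorphy for {Species A, Species H, Species J, Species M, Species N}.
Most parsimonious ingroup topology: (Species P,((((Species A,Species M),Species H),Species N),Species J)).
Species A and Species M share a more recent common ancestor with each other than either does with Species H, so Species H is the least closely related of the three.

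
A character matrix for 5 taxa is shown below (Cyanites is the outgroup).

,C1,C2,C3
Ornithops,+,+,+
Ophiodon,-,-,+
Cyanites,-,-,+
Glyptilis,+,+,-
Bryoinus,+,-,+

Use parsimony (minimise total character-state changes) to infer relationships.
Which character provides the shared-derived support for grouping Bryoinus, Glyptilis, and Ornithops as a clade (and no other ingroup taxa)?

C1

Character polarity is set by the outgroup: the derived state is whichever differs from the outgroup's state, so for C3 the derived state is '-', and for the remaining characters it is '+'.
Only Bryoinus, Glyptilis, and Ornithops show the derived state '+' for C1, supporting them as a clade.
C2: derived state '+' in Glyptilis and Ornithops only — synapomorphy for {Glyptilis, Ornithops}.
C3 (derived state '-') is unique to Glyptilis (autapomorphy; uninformative for grouping).
Most parsimonious ingroup topology: (((Glyptilis,Ornithops),Bryoinus),Ophiodon).
The clade {Bryoinus, Glyptilis, Ornithops} is supported by C1: its derived state '+' occurs in exactly those taxa and in no other taxon (including the outgroup).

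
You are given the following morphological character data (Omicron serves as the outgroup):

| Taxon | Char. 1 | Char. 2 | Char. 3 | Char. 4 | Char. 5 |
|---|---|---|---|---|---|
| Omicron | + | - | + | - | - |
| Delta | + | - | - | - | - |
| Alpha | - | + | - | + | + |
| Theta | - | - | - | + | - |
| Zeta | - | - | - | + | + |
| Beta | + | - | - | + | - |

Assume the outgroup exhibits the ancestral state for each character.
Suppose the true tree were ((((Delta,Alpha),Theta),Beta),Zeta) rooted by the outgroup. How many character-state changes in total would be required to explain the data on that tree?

9

Map each character onto ((((Delta,Alpha),Theta),Beta),Zeta) (rooted by Omicron) and count the minimum state changes it requires (Fitch parsimony):
Char. 1: 3; Char. 2: 1; Char. 3: 1; Char. 4: 2; Char. 5: 2.
Total tree length = 9.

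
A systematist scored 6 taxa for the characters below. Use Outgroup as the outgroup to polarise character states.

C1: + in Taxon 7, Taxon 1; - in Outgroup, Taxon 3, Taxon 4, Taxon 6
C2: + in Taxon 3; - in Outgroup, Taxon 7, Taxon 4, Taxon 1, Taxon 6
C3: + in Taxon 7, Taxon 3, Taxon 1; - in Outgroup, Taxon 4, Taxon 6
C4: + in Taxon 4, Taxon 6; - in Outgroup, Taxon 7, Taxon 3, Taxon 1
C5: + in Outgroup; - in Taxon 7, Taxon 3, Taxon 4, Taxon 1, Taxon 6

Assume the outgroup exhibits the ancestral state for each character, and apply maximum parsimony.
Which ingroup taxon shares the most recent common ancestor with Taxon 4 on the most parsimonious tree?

Character polarity is set by the outgroup: the derived state is whichever differs from the outgroup's state, so for C5 the derived state is '-', and for the remaining characters it is '+'.
Only Taxon 1 and Taxon 7 show the derived state '+' for C1, supporting them as a clade.
C2 (derived state '+') is unique to Taxon 3 (autapomorphy; uninformative for grouping).
C3: derived state '+' in Taxon 1, Taxon 3, and Taxon 7 only — synapomorphy for {Taxon 1, Taxon 3, Taxon 7}.
C4: derived state '+' in Taxon 4 and Taxon 6 only — synapomorphy for {Taxon 4, Taxon 6}.
All ingroup taxa share the derived state '-' for C5; it defines the ingroup but does not resolve relationships within it.
Most parsimonious ingroup topology: (((Taxon 7,Taxon 1),Taxon 3),(Taxon 4,Taxon 6)).
Taxon 4 and Taxon 6 form a cherry on this tree, so they are sister taxa.

Taxon 6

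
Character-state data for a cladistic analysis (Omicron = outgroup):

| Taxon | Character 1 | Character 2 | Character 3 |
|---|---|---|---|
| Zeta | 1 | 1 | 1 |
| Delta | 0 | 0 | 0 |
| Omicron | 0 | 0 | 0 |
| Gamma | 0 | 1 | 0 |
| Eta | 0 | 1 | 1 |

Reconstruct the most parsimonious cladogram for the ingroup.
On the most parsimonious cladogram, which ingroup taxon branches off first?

Delta

The outgroup has state '0' for every character, so '1' is the derived state throughout.
Character 1: derived state '1' in Zeta only — an autapomorphy, so it tells us nothing about relationships among taxa.
Character 2: derived state '1' in Eta, Gamma, and Zeta only — synapomorphy for {Eta, Gamma, Zeta}.
Only Eta and Zeta show the derived state '1' for Character 3, supporting them as a clade.
Most parsimonious ingroup topology: ((Gamma,(Zeta,Eta)),Delta).
Delta is sister to the clade containing all other ingroup taxa, so it is the earliest-diverging (most basal) ingroup lineage.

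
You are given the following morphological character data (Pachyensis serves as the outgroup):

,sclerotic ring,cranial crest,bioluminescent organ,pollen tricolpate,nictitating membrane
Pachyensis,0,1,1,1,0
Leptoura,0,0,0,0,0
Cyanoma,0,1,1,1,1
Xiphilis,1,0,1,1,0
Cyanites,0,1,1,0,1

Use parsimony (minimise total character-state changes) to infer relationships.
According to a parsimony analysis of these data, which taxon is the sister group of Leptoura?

Character polarity is set by the outgroup: the derived state is whichever differs from the outgroup's state, so for cranial crest, bioluminescent organ, pollen tricolpate the derived state is '0', and for the remaining characters it is '1'.
sclerotic ring: derived state '1' in Xiphilis only — an autapomorphy, so it tells us nothing about relationships among taxa.
cranial crest (derived state '0') is shared by Leptoura and Xiphilis — a synapomorphy uniting that clade.
bioluminescent organ: derived state '0' in Leptoura only — an autapomorphy, so it tells us nothing about relationships among taxa.
pollen tricolpate groups Cyanites and Leptoura, which is incompatible with the clades supported by the remaining characters; treating it as convergent (homoplasy) costs fewer steps than any alternative tree.
nictitating membrane (derived state '1') is shared by Cyanites and Cyanoma — a synapomorphy uniting that clade.
Most parsimonious ingroup topology: ((Leptoura,Xiphilis),(Cyanoma,Cyanites)).
Leptoura and Xiphilis form a cherry on this tree, so they are sister taxa.

Xiphilis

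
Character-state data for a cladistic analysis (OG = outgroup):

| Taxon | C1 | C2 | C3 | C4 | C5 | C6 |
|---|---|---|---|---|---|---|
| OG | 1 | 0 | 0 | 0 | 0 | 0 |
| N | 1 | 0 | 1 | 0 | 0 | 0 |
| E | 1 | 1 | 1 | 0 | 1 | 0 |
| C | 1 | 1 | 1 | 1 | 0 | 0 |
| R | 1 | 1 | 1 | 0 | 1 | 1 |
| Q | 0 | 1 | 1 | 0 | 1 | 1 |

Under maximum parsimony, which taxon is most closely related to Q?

Character polarity is set by the outgroup: the derived state is whichever differs from the outgroup's state, so for C1 the derived state is '0', and for the remaining characters it is '1'.
C1: derived state '0' in Q only — an autapomorphy, so it tells us nothing about relationships among taxa.
Only C, E, Q, and R show the derived state '1' for C2, supporting them as a clade.
C3 (derived state '1') is shared by all ingroup taxa — unites the whole ingroup.
C4: derived state '1' in C only — an autapomorphy, so it tells us nothing about relationships among taxa.
Only E, Q, and R show the derived state '1' for C5, supporting them as a clade.
Only Q and R show the derived state '1' for C6, supporting them as a clade.
Most parsimonious ingroup topology: (N,((E,(R,Q)),C)).
Q and R form a cherry on this tree, so they are sister taxa.

R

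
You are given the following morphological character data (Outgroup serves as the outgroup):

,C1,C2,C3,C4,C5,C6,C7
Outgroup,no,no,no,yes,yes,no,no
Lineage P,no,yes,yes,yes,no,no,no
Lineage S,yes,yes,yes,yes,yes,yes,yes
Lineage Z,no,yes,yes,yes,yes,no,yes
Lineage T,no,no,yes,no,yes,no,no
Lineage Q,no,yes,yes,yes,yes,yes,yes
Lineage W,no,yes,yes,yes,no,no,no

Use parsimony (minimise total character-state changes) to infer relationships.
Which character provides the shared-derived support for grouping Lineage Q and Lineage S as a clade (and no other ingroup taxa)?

C6

Character polarity is set by the outgroup: the derived state is whichever differs from the outgroup's state, so for C4, C5 the derived state is 'no', and for the remaining characters it is 'yes'.
C1 (derived state 'yes') is unique to Lineage S (autapomorphy; uninformative for grouping).
Only Lineage P, Lineage Q, Lineage S, Lineage W, and Lineage Z show the derived state 'yes' for C2, supporting them as a clade.
All ingroup taxa share the derived state 'yes' for C3; it defines the ingroup but does not resolve relationships within it.
C4: derived state 'no' in Lineage T only — an autapomorphy, so it tells us nothing about relationships among taxa.
C5: derived state 'no' in Lineage P and Lineage W only — synapomorphy for {Lineage P, Lineage W}.
C6: derived state 'yes' in Lineage Q and Lineage S only — synapomorphy for {Lineage Q, Lineage S}.
C7: derived state 'yes' in Lineage Q, Lineage S, and Lineage Z only — synapomorphy for {Lineage Q, Lineage S, Lineage Z}.
Most parsimonious ingroup topology: (((Lineage P,Lineage W),((Lineage S,Lineage Q),Lineage Z)),Lineage T).
The clade {Lineage Q, Lineage S} is supported by C6: its derived state 'yes' occurs in exactly those taxa and in no other taxon (including the outgroup).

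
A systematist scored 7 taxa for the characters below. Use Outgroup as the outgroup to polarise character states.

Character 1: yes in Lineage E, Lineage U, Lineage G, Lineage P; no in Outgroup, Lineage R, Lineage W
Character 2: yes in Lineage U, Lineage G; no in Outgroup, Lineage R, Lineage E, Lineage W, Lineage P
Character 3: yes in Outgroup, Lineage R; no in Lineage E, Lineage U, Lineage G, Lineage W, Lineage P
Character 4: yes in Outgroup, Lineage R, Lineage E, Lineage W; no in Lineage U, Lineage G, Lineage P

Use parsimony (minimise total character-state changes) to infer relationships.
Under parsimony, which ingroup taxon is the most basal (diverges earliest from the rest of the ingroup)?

Character polarity is set by the outgroup: the derived state is whichever differs from the outgroup's state, so for Character 3, Character 4 the derived state is 'no', and for the remaining characters it is 'yes'.
Only Lineage E, Lineage G, Lineage P, and Lineage U show the derived state 'yes' for Character 1, supporting them as a clade.
Character 2 (derived state 'yes') is shared by Lineage G and Lineage U — a synapomorphy uniting that clade.
Only Lineage E, Lineage G, Lineage P, Lineage U, and Lineage W show the derived state 'no' for Character 3, supporting them as a clade.
Only Lineage G, Lineage P, and Lineage U show the derived state 'no' for Character 4, supporting them as a clade.
Most parsimonious ingroup topology: (Lineage R,((Lineage E,((Lineage U,Lineage G),Lineage P)),Lineage W)).
Lineage R is sister to the clade containing all other ingroup taxa, so it is the earliest-diverging (most basal) ingroup lineage.

Lineage R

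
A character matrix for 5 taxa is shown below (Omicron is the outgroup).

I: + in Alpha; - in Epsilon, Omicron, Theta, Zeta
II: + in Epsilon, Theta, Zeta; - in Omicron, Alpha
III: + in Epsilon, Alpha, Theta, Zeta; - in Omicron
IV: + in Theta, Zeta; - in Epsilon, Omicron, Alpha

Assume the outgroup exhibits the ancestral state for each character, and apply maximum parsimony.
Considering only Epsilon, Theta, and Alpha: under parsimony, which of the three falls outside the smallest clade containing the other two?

The outgroup has state '-' for every character, so '+' is the derived state throughout.
I (derived state '+') is unique to Alpha (autapomorphy; uninformative for grouping).
II (derived state '+') is shared by Epsilon, Theta, and Zeta — a synapomorphy uniting that clade.
All ingroup taxa share the derived state '+' for III; it defines the ingroup but does not resolve relationships within it.
IV (derived state '+') is shared by Theta and Zeta — a synapomorphy uniting that clade.
Most parsimonious ingroup topology: ((Epsilon,(Theta,Zeta)),Alpha).
Epsilon and Theta share a more recent common ancestor with each other than either does with Alpha, so Alpha is the least closely related of the three.

Alpha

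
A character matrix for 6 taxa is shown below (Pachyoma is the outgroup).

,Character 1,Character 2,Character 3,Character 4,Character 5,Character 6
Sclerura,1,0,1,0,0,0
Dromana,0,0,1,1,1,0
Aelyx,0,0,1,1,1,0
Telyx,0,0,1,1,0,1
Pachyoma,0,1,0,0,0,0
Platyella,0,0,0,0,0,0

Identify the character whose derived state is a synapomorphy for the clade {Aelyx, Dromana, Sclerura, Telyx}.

Character polarity is set by the outgroup: the derived state is whichever differs from the outgroup's state, so for Character 2 the derived state is '0', and for the remaining characters it is '1'.
Character 1: derived state '1' in Sclerura only — an autapomorphy, so it tells us nothing about relationships among taxa.
All ingroup taxa share the derived state '0' for Character 2; it defines the ingroup but does not resolve relationships within it.
Character 3: derived state '1' in Aelyx, Dromana, Sclerura, and Telyx only — synapomorphy for {Aelyx, Dromana, Sclerura, Telyx}.
Character 4 (derived state '1') is shared by Aelyx, Dromana, and Telyx — a synapomorphy uniting that clade.
Only Aelyx and Dromana show the derived state '1' for Character 5, supporting them as a clade.
Character 6 (derived state '1') is unique to Telyx (autapomorphy; uninformative for grouping).
Most parsimonious ingroup topology: ((Sclerura,((Dromana,Aelyx),Telyx)),Platyella).
The clade {Aelyx, Dromana, Sclerura, Telyx} is supported by Character 3: its derived state '1' occurs in exactly those taxa and in no other taxon (including the outgroup).

Character 3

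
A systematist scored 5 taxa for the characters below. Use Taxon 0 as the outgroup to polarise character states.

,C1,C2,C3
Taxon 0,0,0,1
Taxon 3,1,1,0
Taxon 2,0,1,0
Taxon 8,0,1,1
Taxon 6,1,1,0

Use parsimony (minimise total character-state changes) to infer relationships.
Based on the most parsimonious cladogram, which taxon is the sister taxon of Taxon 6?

Taxon 3

Character polarity is set by the outgroup: the derived state is whichever differs from the outgroup's state, so for C3 the derived state is '0', and for the remaining characters it is '1'.
C1: derived state '1' in Taxon 3 and Taxon 6 only — synapomorphy for {Taxon 3, Taxon 6}.
C2 (derived state '1') is shared by all ingroup taxa — unites the whole ingroup.
Only Taxon 2, Taxon 3, and Taxon 6 show the derived state '0' for C3, supporting them as a clade.
Most parsimonious ingroup topology: (((Taxon 3,Taxon 6),Taxon 2),Taxon 8).
Taxon 6 and Taxon 3 form a cherry on this tree, so they are sister taxa.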